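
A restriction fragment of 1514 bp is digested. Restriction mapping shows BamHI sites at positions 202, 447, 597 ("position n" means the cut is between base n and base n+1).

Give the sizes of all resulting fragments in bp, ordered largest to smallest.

917, 245, 202, 150 bp

Linear molecule, 3 cuts → 4 fragments:
  202 − 0 = 202 bp
  447 − 202 = 245 bp
  597 − 447 = 150 bp
  1514 − 597 = 917 bp
Sorted largest to smallest: 917, 245, 202, 150 bp.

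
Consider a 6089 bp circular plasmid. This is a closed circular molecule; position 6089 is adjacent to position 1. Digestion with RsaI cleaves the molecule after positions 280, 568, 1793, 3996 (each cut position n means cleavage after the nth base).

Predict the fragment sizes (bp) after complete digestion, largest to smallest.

Circular molecule, 4 cuts → 4 fragments:
  568 − 280 = 288 bp
  1793 − 568 = 1225 bp
  3996 − 1793 = 2203 bp
  wrap: 6089 − 3996 + 280 = 2373 bp
Sorted largest to smallest: 2373, 2203, 1225, 288 bp.

2373, 2203, 1225, 288 bp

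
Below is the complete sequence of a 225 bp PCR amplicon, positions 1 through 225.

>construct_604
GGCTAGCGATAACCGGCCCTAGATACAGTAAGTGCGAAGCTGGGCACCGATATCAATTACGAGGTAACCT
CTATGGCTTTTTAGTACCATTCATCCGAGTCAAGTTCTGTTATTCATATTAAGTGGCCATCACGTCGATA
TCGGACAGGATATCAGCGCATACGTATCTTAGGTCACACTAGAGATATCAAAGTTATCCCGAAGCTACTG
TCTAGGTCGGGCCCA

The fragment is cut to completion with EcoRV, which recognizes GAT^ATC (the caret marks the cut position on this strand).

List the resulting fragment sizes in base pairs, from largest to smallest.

EcoRV sites (GATATC) start at positions 49, 137, 149, 184.
EcoRV cuts after base 3 of each site, so after positions 51, 139, 151, 186.
Linear molecule, 4 cuts → 5 fragments:
  1–51 → 51 bp
  52–139 → 88 bp
  140–151 → 12 bp
  152–186 → 35 bp
  187–225 → 39 bp
Sorted largest to smallest: 88, 51, 39, 35, 12 bp.

88, 51, 39, 35, 12 bp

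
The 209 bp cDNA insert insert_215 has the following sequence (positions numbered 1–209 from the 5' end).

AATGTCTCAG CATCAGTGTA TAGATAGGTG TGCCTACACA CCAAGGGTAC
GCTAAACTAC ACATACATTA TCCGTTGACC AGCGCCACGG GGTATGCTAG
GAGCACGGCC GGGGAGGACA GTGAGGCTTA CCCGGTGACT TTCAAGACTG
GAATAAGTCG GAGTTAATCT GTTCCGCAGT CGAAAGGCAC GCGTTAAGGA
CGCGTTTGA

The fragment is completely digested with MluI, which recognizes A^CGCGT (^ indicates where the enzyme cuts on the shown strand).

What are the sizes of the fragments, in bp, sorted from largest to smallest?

MluI sites (ACGCGT) start at positions 189, 200.
MluI cuts after the first base of each site, so after positions 189, 200.
Linear molecule, 2 cuts → 3 fragments:
  1–189 → 189 bp
  190–200 → 11 bp
  201–209 → 9 bp
Sorted largest to smallest: 189, 11, 9 bp.

189, 11, 9 bp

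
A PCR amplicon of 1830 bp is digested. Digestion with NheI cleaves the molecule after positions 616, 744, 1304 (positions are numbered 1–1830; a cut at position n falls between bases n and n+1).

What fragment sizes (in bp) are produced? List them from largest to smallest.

Linear molecule, 3 cuts → 4 fragments:
  616 − 0 = 616 bp
  744 − 616 = 128 bp
  1304 − 744 = 560 bp
  1830 − 1304 = 526 bp
Sorted largest to smallest: 616, 560, 526, 128 bp.

616, 560, 526, 128 bp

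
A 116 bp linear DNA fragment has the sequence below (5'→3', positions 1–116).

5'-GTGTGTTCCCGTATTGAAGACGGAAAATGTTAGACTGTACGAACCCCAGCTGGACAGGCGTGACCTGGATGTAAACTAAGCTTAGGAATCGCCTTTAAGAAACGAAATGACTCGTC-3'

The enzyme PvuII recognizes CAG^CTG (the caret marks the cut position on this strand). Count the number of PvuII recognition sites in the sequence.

1

CAGCTG occurs starting at position 47.
PvuII cuts at 1 site.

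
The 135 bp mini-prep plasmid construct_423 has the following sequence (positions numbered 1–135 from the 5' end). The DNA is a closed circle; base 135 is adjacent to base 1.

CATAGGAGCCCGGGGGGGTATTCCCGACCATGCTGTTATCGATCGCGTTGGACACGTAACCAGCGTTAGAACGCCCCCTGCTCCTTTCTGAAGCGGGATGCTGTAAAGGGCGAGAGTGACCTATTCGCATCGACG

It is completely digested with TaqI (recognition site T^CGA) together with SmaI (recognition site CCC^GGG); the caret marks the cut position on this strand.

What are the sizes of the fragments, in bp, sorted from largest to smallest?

TaqI sites (TCGA) start at positions 39, 130.
TaqI cuts after the first base of each site, so after positions 39, 130.
The SmaI site (CCCGGG) starts at position 9.
SmaI cuts after base 3 of each site, so after position 11.
Combined cut positions: 11, 39, 130.
Circular molecule, 3 cuts → 3 fragments:
  12–39 → 28 bp
  40–130 → 91 bp
  131–135 then 1–11 → 5 + 11 = 16 bp
Sorted largest to smallest: 91, 28, 16 bp.

91, 28, 16 bp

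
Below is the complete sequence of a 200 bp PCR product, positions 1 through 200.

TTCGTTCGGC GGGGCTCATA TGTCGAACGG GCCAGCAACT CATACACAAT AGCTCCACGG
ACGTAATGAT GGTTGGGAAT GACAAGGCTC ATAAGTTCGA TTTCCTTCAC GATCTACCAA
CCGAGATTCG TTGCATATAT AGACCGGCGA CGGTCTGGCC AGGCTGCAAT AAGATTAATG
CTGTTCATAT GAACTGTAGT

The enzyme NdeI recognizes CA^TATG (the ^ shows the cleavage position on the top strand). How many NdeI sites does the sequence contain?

CATATG occurs starting at positions 17, 186.
NdeI cuts at 2 sites.

2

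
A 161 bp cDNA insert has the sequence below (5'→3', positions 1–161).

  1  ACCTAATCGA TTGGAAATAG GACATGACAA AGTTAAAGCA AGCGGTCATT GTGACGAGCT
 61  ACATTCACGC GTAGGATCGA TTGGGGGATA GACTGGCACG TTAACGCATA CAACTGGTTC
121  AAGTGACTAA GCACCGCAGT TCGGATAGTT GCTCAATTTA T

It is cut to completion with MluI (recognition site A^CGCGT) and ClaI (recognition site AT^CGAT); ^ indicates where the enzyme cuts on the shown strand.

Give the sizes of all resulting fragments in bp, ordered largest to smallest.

84, 60, 10, 7 bp

The MluI site (ACGCGT) starts at position 67.
MluI cuts after the first base of each site, so after position 67.
ClaI sites (ATCGAT) start at positions 6, 76.
ClaI cuts after base 2 of each site, so after positions 7, 77.
Combined cut positions: 7, 67, 77.
Linear molecule, 3 cuts → 4 fragments:
  1–7 → 7 bp
  8–67 → 60 bp
  68–77 → 10 bp
  78–161 → 84 bp
Sorted largest to smallest: 84, 60, 10, 7 bp.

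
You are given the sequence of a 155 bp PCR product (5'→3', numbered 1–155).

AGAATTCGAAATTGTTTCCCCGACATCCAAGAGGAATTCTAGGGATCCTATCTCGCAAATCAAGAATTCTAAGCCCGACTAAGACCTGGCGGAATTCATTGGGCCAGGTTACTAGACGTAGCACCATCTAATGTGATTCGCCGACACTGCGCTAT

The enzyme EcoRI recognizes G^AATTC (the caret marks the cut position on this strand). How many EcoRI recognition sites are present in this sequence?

GAATTC occurs starting at positions 2, 34, 64, 92.
EcoRI cuts at 4 sites.

4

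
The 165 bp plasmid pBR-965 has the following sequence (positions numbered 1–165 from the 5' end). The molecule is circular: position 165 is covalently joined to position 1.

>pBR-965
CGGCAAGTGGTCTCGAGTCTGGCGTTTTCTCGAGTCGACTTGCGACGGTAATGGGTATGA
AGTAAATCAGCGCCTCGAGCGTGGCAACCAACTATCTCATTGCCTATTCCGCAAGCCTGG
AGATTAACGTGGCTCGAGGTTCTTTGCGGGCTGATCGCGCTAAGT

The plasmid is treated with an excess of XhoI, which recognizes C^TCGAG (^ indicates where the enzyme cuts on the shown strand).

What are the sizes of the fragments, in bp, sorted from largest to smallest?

XhoI sites (CTCGAG) start at positions 12, 29, 74, 133.
XhoI cuts after the first base of each site, so after positions 12, 29, 74, 133.
Circular molecule, 4 cuts → 4 fragments:
  13–29 → 17 bp
  30–74 → 45 bp
  75–133 → 59 bp
  134–165 then 1–12 → 32 + 12 = 44 bp
Sorted largest to smallest: 59, 45, 44, 17 bp.

59, 45, 44, 17 bp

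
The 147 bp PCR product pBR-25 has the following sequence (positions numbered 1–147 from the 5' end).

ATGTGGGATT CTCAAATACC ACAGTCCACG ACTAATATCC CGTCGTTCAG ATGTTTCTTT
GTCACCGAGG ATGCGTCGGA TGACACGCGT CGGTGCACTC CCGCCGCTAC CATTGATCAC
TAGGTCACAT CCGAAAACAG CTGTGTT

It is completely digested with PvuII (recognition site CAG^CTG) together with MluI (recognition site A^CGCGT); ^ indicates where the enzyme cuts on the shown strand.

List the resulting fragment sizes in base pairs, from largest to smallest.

The PvuII site (CAGCTG) starts at position 138.
PvuII cuts after base 3 of each site, so after position 140.
The MluI site (ACGCGT) starts at position 85.
MluI cuts after the first base of each site, so after position 85.
Combined cut positions: 85, 140.
Linear molecule, 2 cuts → 3 fragments:
  1–85 → 85 bp
  86–140 → 55 bp
  141–147 → 7 bp
Sorted largest to smallest: 85, 55, 7 bp.

85, 55, 7 bp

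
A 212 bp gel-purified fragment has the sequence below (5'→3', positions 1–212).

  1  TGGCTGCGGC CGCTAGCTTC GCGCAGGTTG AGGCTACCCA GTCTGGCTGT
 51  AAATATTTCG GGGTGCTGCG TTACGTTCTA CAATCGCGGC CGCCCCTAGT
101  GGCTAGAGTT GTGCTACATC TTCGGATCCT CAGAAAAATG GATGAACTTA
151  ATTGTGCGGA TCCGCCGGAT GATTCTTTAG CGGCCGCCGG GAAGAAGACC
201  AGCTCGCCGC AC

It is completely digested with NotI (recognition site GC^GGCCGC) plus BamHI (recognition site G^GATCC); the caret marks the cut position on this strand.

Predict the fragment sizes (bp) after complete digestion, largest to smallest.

80, 37, 34, 31, 23, 7 bp

NotI sites (GCGGCCGC) start at positions 6, 86, 180.
NotI cuts after base 2 of each site, so after positions 7, 87, 181.
BamHI sites (GGATCC) start at positions 124, 158.
BamHI cuts after the first base of each site, so after positions 124, 158.
Combined cut positions: 7, 87, 124, 158, 181.
Linear molecule, 5 cuts → 6 fragments:
  1–7 → 7 bp
  8–87 → 80 bp
  88–124 → 37 bp
  125–158 → 34 bp
  159–181 → 23 bp
  182–212 → 31 bp
Sorted largest to smallest: 80, 37, 34, 31, 23, 7 bp.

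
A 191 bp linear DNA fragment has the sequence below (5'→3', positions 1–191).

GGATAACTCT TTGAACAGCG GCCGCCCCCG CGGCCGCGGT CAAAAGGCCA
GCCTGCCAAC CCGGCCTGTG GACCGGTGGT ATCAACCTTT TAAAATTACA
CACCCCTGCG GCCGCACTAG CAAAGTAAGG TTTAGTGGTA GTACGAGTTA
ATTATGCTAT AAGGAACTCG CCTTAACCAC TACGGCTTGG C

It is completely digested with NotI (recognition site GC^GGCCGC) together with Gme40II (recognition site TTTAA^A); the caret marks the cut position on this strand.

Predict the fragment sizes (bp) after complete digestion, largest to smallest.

NotI sites (GCGGCCGC) start at positions 18, 30, 108.
NotI cuts after base 2 of each site, so after positions 19, 31, 109.
The Gme40II site (TTTAAA) starts at position 89.
Gme40II cuts after base 5 of each site (before the last base), so after position 93.
Combined cut positions: 19, 31, 93, 109.
Linear molecule, 4 cuts → 5 fragments:
  1–19 → 19 bp
  20–31 → 12 bp
  32–93 → 62 bp
  94–109 → 16 bp
  110–191 → 82 bp
Sorted largest to smallest: 82, 62, 19, 16, 12 bp.

82, 62, 19, 16, 12 bp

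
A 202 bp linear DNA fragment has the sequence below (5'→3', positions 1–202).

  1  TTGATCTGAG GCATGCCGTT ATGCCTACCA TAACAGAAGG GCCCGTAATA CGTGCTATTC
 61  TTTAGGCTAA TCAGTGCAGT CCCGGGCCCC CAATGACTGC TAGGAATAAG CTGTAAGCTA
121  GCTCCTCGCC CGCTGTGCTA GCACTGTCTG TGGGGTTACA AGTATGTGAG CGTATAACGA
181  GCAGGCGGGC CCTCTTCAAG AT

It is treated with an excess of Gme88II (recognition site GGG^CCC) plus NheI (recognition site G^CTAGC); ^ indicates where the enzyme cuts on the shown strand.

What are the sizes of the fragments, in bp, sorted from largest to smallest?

Gme88II sites (GGGCCC) start at positions 39, 84, 187.
Gme88II cuts after base 3 of each site, so after positions 41, 86, 189.
NheI sites (GCTAGC) start at positions 117, 137.
NheI cuts after the first base of each site, so after positions 117, 137.
Combined cut positions: 41, 86, 117, 137, 189.
Linear molecule, 5 cuts → 6 fragments:
  1–41 → 41 bp
  42–86 → 45 bp
  87–117 → 31 bp
  118–137 → 20 bp
  138–189 → 52 bp
  190–202 → 13 bp
Sorted largest to smallest: 52, 45, 41, 31, 20, 13 bp.

52, 45, 41, 31, 20, 13 bp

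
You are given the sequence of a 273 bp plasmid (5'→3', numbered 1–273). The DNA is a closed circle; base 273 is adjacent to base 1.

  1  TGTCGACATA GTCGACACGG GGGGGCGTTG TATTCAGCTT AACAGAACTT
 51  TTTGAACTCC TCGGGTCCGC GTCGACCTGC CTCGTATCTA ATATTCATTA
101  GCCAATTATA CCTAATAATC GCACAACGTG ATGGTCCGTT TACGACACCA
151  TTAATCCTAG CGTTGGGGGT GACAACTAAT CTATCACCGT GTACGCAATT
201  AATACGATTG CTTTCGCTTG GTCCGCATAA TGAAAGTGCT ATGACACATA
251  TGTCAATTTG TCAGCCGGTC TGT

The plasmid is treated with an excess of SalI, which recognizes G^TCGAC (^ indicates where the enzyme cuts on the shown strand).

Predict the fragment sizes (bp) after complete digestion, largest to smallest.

SalI sites (GTCGAC) start at positions 2, 11, 71.
SalI cuts after the first base of each site, so after positions 2, 11, 71.
Circular molecule, 3 cuts → 3 fragments:
  3–11 → 9 bp
  12–71 → 60 bp
  72–273 then 1–2 → 202 + 2 = 204 bp
Sorted largest to smallest: 204, 60, 9 bp.

204, 60, 9 bp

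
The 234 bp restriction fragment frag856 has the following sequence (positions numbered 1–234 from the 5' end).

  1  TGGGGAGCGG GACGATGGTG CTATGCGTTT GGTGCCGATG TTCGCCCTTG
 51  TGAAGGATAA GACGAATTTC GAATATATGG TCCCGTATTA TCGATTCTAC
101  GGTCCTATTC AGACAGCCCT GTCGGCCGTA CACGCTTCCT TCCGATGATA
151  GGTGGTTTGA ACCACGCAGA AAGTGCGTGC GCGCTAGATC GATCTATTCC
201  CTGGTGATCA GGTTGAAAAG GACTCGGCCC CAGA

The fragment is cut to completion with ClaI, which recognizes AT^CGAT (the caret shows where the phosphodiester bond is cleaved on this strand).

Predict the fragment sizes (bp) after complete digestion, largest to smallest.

ClaI sites (ATCGAT) start at positions 90, 188.
ClaI cuts after base 2 of each site, so after positions 91, 189.
Linear molecule, 2 cuts → 3 fragments:
  1–91 → 91 bp
  92–189 → 98 bp
  190–234 → 45 bp
Sorted largest to smallest: 98, 91, 45 bp.

98, 91, 45 bp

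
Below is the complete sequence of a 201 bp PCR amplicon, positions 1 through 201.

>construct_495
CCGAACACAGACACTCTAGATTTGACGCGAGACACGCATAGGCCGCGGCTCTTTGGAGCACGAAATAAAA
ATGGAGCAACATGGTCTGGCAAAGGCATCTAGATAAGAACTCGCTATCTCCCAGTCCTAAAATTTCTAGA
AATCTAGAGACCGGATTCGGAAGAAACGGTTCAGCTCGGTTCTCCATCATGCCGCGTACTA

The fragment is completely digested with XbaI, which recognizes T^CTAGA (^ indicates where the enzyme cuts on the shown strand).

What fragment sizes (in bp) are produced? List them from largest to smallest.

83, 58, 37, 15, 8 bp

XbaI sites (TCTAGA) start at positions 15, 98, 135, 143.
XbaI cuts after the first base of each site, so after positions 15, 98, 135, 143.
Linear molecule, 4 cuts → 5 fragments:
  1–15 → 15 bp
  16–98 → 83 bp
  99–135 → 37 bp
  136–143 → 8 bp
  144–201 → 58 bp
Sorted largest to smallest: 83, 58, 37, 15, 8 bp.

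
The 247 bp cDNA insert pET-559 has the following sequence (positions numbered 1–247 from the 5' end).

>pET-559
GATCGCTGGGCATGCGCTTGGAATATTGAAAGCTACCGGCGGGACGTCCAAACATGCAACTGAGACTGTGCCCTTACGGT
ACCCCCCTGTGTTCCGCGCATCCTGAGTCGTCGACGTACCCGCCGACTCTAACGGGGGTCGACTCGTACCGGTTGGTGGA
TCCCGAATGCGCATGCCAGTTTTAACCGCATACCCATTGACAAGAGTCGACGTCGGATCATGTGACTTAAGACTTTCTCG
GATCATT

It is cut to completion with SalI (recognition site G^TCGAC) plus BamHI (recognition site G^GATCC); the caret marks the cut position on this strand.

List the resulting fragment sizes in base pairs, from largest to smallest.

110, 48, 41, 28, 20 bp

SalI sites (GTCGAC) start at positions 110, 138, 206.
SalI cuts after the first base of each site, so after positions 110, 138, 206.
The BamHI site (GGATCC) starts at position 158.
BamHI cuts after the first base of each site, so after position 158.
Combined cut positions: 110, 138, 158, 206.
Linear molecule, 4 cuts → 5 fragments:
  1–110 → 110 bp
  111–138 → 28 bp
  139–158 → 20 bp
  159–206 → 48 bp
  207–247 → 41 bp
Sorted largest to smallest: 110, 48, 41, 28, 20 bp.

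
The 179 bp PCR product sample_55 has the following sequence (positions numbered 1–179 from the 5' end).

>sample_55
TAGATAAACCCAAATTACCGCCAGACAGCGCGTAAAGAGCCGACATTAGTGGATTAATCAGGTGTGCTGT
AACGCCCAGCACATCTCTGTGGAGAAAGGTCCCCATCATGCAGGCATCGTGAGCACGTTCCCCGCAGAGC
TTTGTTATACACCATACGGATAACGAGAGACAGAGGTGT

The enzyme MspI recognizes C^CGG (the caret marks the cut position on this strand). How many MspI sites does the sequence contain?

0

No occurrence of CCGG is present in the sequence.
MspI does not cut: 0 sites.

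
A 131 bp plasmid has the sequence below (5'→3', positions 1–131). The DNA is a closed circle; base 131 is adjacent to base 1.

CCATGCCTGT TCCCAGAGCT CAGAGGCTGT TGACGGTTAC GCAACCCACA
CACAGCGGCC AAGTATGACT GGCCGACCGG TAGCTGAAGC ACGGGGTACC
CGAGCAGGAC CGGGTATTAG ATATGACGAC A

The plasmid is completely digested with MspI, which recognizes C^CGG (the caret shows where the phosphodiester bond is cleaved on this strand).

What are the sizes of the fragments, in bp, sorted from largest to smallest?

MspI sites (CCGG) start at positions 77, 110.
MspI cuts after the first base of each site, so after positions 77, 110.
Circular molecule, 2 cuts → 2 fragments:
  78–110 → 33 bp
  111–131 then 1–77 → 21 + 77 = 98 bp
Sorted largest to smallest: 98, 33 bp.

98, 33 bp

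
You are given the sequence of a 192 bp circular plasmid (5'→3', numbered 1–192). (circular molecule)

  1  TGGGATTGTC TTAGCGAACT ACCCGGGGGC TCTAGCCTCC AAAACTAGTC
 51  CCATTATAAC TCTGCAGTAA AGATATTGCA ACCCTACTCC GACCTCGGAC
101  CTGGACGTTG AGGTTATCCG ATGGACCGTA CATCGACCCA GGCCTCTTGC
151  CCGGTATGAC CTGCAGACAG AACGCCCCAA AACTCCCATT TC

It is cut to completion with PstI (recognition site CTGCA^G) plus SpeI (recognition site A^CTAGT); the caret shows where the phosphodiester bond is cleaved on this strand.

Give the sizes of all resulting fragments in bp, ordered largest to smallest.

99, 71, 22 bp

PstI sites (CTGCAG) start at positions 62, 161.
PstI cuts after base 5 of each site (before the last base), so after positions 66, 165.
The SpeI site (ACTAGT) starts at position 44.
SpeI cuts after the first base of each site, so after position 44.
Combined cut positions: 44, 66, 165.
Circular molecule, 3 cuts → 3 fragments:
  45–66 → 22 bp
  67–165 → 99 bp
  166–192 then 1–44 → 27 + 44 = 71 bp
Sorted largest to smallest: 99, 71, 22 bp.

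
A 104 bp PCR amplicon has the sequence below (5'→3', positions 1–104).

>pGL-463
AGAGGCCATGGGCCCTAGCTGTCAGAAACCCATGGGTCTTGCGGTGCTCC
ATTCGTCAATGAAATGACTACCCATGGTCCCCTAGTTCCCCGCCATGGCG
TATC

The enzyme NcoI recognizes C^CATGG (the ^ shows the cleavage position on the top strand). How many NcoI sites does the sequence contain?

CCATGG occurs starting at positions 6, 30, 72, 93.
NcoI cuts at 4 sites.

4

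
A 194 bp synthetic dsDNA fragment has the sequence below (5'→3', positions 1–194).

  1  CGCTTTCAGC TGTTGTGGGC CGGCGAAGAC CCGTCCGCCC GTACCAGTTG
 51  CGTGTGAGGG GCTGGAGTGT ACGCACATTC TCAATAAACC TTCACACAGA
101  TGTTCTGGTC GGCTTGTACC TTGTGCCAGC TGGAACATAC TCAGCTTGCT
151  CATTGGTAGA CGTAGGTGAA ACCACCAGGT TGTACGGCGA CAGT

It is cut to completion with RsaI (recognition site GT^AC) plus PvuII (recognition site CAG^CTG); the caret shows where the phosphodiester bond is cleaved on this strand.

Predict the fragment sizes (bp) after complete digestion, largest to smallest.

54, 47, 33, 28, 12, 11, 9 bp

RsaI sites (GTAC) start at positions 41, 69, 116, 182.
RsaI cuts after base 2 of each site, so after positions 42, 70, 117, 183.
PvuII sites (CAGCTG) start at positions 7, 127.
PvuII cuts after base 3 of each site, so after positions 9, 129.
Combined cut positions: 9, 42, 70, 117, 129, 183.
Linear molecule, 6 cuts → 7 fragments:
  1–9 → 9 bp
  10–42 → 33 bp
  43–70 → 28 bp
  71–117 → 47 bp
  118–129 → 12 bp
  130–183 → 54 bp
  184–194 → 11 bp
Sorted largest to smallest: 54, 47, 33, 28, 12, 11, 9 bp.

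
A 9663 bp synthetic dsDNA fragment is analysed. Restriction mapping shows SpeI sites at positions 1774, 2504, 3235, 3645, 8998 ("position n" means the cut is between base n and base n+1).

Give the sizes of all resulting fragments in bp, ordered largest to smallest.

5353, 1774, 731, 730, 665, 410 bp

Linear molecule, 5 cuts → 6 fragments:
  1774 − 0 = 1774 bp
  2504 − 1774 = 730 bp
  3235 − 2504 = 731 bp
  3645 − 3235 = 410 bp
  8998 − 3645 = 5353 bp
  9663 − 8998 = 665 bp
Sorted largest to smallest: 5353, 1774, 731, 730, 665, 410 bp.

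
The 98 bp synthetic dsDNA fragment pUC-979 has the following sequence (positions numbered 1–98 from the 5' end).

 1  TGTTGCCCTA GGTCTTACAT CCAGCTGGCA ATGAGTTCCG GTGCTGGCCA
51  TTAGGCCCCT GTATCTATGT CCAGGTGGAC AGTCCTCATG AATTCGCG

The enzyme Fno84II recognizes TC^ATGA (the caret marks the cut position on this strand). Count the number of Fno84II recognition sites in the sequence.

TCATGA occurs starting at position 86.
Fno84II cuts at 1 site.

1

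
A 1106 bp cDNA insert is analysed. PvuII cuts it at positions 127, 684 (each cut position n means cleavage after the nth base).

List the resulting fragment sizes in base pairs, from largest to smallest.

557, 422, 127 bp

Linear molecule, 2 cuts → 3 fragments:
  127 − 0 = 127 bp
  684 − 127 = 557 bp
  1106 − 684 = 422 bp
Sorted largest to smallest: 557, 422, 127 bp.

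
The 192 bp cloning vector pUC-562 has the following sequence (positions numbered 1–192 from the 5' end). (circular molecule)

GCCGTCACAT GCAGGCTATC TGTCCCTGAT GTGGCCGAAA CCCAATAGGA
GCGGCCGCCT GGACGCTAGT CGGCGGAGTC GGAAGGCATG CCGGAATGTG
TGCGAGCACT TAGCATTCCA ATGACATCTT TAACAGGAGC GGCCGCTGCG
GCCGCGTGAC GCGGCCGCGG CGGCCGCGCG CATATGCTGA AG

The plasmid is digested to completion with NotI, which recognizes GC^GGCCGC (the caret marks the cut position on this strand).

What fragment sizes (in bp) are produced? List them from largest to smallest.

NotI sites (GCGGCCGC) start at positions 51, 139, 148, 161, 170.
NotI cuts after base 2 of each site, so after positions 52, 140, 149, 162, 171.
Circular molecule, 5 cuts → 5 fragments:
  53–140 → 88 bp
  141–149 → 9 bp
  150–162 → 13 bp
  163–171 → 9 bp
  172–192 then 1–52 → 21 + 52 = 73 bp
Sorted largest to smallest: 88, 73, 13, 9, 9 bp.

88, 73, 13, 9, 9 bp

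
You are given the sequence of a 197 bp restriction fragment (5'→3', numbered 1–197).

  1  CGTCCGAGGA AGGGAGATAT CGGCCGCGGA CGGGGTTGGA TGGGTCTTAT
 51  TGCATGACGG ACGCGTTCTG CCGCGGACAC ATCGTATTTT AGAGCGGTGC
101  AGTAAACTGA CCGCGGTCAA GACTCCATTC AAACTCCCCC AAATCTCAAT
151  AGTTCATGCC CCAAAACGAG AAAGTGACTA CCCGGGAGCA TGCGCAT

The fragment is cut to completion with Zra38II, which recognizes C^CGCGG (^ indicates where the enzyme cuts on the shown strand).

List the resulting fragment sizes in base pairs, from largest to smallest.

Zra38II sites (CCGCGG) start at positions 24, 71, 111.
Zra38II cuts after the first base of each site, so after positions 24, 71, 111.
Linear molecule, 3 cuts → 4 fragments:
  1–24 → 24 bp
  25–71 → 47 bp
  72–111 → 40 bp
  112–197 → 86 bp
Sorted largest to smallest: 86, 47, 40, 24 bp.

86, 47, 40, 24 bp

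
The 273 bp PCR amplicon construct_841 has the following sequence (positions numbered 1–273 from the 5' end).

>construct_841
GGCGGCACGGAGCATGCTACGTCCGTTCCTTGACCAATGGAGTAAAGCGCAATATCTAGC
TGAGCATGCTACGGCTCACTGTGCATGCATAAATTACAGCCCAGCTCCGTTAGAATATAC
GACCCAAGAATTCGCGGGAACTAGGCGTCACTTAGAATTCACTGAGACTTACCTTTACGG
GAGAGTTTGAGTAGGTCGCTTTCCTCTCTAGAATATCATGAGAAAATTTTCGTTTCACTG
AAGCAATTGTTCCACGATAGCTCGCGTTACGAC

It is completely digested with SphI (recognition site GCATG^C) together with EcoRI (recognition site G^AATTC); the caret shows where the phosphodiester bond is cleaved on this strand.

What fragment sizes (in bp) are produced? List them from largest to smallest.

SphI sites (GCATGC) start at positions 12, 64, 83.
SphI cuts after base 5 of each site (before the last base), so after positions 16, 68, 87.
EcoRI sites (GAATTC) start at positions 128, 155.
EcoRI cuts after the first base of each site, so after positions 128, 155.
Combined cut positions: 16, 68, 87, 128, 155.
Linear molecule, 5 cuts → 6 fragments:
  1–16 → 16 bp
  17–68 → 52 bp
  69–87 → 19 bp
  88–128 → 41 bp
  129–155 → 27 bp
  156–273 → 118 bp
Sorted largest to smallest: 118, 52, 41, 27, 19, 16 bp.

118, 52, 41, 27, 19, 16 bp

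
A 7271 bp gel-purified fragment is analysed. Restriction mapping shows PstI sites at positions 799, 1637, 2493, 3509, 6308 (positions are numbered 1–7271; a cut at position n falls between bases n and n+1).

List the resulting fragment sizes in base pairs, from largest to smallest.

2799, 1016, 963, 856, 838, 799 bp

Linear molecule, 5 cuts → 6 fragments:
  799 − 0 = 799 bp
  1637 − 799 = 838 bp
  2493 − 1637 = 856 bp
  3509 − 2493 = 1016 bp
  6308 − 3509 = 2799 bp
  7271 − 6308 = 963 bp
Sorted largest to smallest: 2799, 1016, 963, 856, 838, 799 bp.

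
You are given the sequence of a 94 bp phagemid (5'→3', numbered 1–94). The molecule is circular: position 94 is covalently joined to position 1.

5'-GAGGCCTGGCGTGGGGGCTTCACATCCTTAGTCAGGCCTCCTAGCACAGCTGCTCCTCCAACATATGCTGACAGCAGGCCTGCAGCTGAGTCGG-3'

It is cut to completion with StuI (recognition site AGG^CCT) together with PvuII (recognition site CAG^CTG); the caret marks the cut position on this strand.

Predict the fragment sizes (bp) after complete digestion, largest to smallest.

StuI sites (AGGCCT) start at positions 2, 34, 76.
StuI cuts after base 3 of each site, so after positions 4, 36, 78.
PvuII sites (CAGCTG) start at positions 47, 83.
PvuII cuts after base 3 of each site, so after positions 49, 85.
Combined cut positions: 4, 36, 49, 78, 85.
Circular molecule, 5 cuts → 5 fragments:
  5–36 → 32 bp
  37–49 → 13 bp
  50–78 → 29 bp
  79–85 → 7 bp
  86–94 then 1–4 → 9 + 4 = 13 bp
Sorted largest to smallest: 32, 29, 13, 13, 7 bp.

32, 29, 13, 13, 7 bp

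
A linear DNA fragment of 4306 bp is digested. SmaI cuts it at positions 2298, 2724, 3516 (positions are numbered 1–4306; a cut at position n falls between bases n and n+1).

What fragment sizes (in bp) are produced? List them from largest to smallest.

Linear molecule, 3 cuts → 4 fragments:
  2298 − 0 = 2298 bp
  2724 − 2298 = 426 bp
  3516 − 2724 = 792 bp
  4306 − 3516 = 790 bp
Sorted largest to smallest: 2298, 792, 790, 426 bp.

2298, 792, 790, 426 bp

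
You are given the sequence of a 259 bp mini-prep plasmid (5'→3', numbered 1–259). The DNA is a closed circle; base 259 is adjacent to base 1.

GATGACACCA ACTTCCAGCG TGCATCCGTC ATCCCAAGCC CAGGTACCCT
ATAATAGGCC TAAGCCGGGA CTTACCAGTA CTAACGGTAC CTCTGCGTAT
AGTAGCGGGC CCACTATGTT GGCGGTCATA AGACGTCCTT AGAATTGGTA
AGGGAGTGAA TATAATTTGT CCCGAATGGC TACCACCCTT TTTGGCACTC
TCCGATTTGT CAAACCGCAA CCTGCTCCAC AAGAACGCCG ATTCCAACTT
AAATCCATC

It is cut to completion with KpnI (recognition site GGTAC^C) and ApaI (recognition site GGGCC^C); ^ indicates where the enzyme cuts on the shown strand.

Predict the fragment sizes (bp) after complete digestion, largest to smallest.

KpnI sites (GGTACC) start at positions 43, 86.
KpnI cuts after base 5 of each site (before the last base), so after positions 47, 90.
The ApaI site (GGGCCC) starts at position 107.
ApaI cuts after base 5 of each site (before the last base), so after position 111.
Combined cut positions: 47, 90, 111.
Circular molecule, 3 cuts → 3 fragments:
  48–90 → 43 bp
  91–111 → 21 bp
  112–259 then 1–47 → 148 + 47 = 195 bp
Sorted largest to smallest: 195, 43, 21 bp.

195, 43, 21 bp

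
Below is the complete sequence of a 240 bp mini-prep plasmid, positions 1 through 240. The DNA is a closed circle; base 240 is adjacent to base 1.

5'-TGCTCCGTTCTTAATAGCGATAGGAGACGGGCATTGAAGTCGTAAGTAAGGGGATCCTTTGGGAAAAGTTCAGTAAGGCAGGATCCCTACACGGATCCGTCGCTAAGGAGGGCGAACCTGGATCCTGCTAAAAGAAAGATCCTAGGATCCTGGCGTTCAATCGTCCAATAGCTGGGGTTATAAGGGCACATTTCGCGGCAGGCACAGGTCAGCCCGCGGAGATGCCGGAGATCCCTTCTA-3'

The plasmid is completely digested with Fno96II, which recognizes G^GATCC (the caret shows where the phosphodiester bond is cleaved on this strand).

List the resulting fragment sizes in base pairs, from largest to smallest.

147, 29, 27, 25, 12 bp

Fno96II sites (GGATCC) start at positions 52, 81, 93, 120, 145.
Fno96II cuts after the first base of each site, so after positions 52, 81, 93, 120, 145.
Circular molecule, 5 cuts → 5 fragments:
  53–81 → 29 bp
  82–93 → 12 bp
  94–120 → 27 bp
  121–145 → 25 bp
  146–240 then 1–52 → 95 + 52 = 147 bp
Sorted largest to smallest: 147, 29, 27, 25, 12 bp.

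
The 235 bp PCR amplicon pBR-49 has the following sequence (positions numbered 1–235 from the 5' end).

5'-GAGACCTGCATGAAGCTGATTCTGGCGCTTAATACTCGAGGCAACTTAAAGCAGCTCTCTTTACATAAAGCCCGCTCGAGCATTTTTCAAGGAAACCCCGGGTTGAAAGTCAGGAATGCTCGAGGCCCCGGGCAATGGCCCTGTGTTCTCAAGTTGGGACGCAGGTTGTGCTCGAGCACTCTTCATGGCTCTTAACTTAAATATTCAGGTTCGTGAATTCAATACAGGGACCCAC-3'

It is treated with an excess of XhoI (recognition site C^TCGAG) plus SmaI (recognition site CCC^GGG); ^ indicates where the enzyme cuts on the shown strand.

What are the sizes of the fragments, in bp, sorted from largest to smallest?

64, 42, 40, 35, 24, 20, 10 bp

XhoI sites (CTCGAG) start at positions 35, 75, 119, 171.
XhoI cuts after the first base of each site, so after positions 35, 75, 119, 171.
SmaI sites (CCCGGG) start at positions 97, 127.
SmaI cuts after base 3 of each site, so after positions 99, 129.
Combined cut positions: 35, 75, 99, 119, 129, 171.
Linear molecule, 6 cuts → 7 fragments:
  1–35 → 35 bp
  36–75 → 40 bp
  76–99 → 24 bp
  100–119 → 20 bp
  120–129 → 10 bp
  130–171 → 42 bp
  172–235 → 64 bp
Sorted largest to smallest: 64, 42, 40, 35, 24, 20, 10 bp.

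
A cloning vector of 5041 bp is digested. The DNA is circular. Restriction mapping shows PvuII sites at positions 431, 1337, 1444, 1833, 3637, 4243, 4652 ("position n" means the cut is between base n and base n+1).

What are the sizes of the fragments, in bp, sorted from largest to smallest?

Circular molecule, 7 cuts → 7 fragments:
  1337 − 431 = 906 bp
  1444 − 1337 = 107 bp
  1833 − 1444 = 389 bp
  3637 − 1833 = 1804 bp
  4243 − 3637 = 606 bp
  4652 − 4243 = 409 bp
  wrap: 5041 − 4652 + 431 = 820 bp
Sorted largest to smallest: 1804, 906, 820, 606, 409, 389, 107 bp.

1804, 906, 820, 606, 409, 389, 107 bp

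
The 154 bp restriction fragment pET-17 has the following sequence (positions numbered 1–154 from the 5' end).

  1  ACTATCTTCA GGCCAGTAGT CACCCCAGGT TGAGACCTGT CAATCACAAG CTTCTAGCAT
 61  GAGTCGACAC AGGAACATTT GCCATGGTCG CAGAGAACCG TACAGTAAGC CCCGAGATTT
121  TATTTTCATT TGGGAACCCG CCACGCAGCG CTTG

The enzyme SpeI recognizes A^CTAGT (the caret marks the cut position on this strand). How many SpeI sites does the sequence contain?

No occurrence of ACTAGT is present in the sequence.
SpeI does not cut: 0 sites.

0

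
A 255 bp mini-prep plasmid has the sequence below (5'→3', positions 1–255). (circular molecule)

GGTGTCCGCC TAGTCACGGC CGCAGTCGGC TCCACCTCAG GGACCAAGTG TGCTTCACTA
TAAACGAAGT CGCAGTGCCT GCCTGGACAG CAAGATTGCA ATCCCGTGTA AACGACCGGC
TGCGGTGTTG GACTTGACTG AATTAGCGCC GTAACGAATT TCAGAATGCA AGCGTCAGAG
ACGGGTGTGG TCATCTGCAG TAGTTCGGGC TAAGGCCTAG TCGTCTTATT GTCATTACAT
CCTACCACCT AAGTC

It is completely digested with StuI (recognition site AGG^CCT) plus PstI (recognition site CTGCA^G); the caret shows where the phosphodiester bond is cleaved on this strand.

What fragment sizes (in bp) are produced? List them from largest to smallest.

239, 16 bp

The StuI site (AGGCCT) starts at position 213.
StuI cuts after base 3 of each site, so after position 215.
The PstI site (CTGCAG) starts at position 195.
PstI cuts after base 5 of each site (before the last base), so after position 199.
Combined cut positions: 199, 215.
Circular molecule, 2 cuts → 2 fragments:
  200–215 → 16 bp
  216–255 then 1–199 → 40 + 199 = 239 bp
Sorted largest to smallest: 239, 16 bp.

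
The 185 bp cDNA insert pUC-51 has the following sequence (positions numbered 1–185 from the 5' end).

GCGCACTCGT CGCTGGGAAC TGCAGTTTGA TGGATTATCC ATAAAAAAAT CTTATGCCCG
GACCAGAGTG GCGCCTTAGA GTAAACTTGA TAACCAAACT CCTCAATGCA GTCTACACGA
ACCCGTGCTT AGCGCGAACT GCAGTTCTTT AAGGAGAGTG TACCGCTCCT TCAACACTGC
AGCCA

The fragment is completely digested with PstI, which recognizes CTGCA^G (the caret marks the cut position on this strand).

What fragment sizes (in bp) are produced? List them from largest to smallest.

PstI sites (CTGCAG) start at positions 20, 139, 177.
PstI cuts after base 5 of each site (before the last base), so after positions 24, 143, 181.
Linear molecule, 3 cuts → 4 fragments:
  1–24 → 24 bp
  25–143 → 119 bp
  144–181 → 38 bp
  182–185 → 4 bp
Sorted largest to smallest: 119, 38, 24, 4 bp.

119, 38, 24, 4 bp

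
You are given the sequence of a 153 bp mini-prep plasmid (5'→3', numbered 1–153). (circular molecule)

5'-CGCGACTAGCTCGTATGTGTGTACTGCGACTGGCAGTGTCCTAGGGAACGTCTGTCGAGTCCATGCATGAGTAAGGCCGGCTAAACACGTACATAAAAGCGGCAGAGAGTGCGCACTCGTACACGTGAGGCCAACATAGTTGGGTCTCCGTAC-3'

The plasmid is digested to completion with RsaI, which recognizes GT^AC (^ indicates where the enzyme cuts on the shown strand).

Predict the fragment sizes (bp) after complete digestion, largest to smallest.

68, 31, 30, 24 bp

RsaI sites (GTAC) start at positions 21, 89, 119, 150.
RsaI cuts after base 2 of each site, so after positions 22, 90, 120, 151.
Circular molecule, 4 cuts → 4 fragments:
  23–90 → 68 bp
  91–120 → 30 bp
  121–151 → 31 bp
  152–153 then 1–22 → 2 + 22 = 24 bp
Sorted largest to smallest: 68, 31, 30, 24 bp.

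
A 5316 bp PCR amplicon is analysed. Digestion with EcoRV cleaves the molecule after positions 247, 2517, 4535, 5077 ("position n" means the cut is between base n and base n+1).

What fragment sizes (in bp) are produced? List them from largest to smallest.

Linear molecule, 4 cuts → 5 fragments:
  247 − 0 = 247 bp
  2517 − 247 = 2270 bp
  4535 − 2517 = 2018 bp
  5077 − 4535 = 542 bp
  5316 − 5077 = 239 bp
Sorted largest to smallest: 2270, 2018, 542, 247, 239 bp.

2270, 2018, 542, 247, 239 bp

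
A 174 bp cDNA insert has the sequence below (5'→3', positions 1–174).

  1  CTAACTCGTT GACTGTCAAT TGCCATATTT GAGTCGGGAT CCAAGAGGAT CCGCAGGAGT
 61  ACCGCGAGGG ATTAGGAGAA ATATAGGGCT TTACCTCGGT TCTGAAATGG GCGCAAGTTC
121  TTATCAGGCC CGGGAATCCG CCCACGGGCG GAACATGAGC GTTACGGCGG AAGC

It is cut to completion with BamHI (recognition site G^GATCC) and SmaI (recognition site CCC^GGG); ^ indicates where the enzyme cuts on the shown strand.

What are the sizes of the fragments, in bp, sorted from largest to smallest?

84, 43, 37, 10 bp

BamHI sites (GGATCC) start at positions 37, 47.
BamHI cuts after the first base of each site, so after positions 37, 47.
The SmaI site (CCCGGG) starts at position 129.
SmaI cuts after base 3 of each site, so after position 131.
Combined cut positions: 37, 47, 131.
Linear molecule, 3 cuts → 4 fragments:
  1–37 → 37 bp
  38–47 → 10 bp
  48–131 → 84 bp
  132–174 → 43 bp
Sorted largest to smallest: 84, 43, 37, 10 bp.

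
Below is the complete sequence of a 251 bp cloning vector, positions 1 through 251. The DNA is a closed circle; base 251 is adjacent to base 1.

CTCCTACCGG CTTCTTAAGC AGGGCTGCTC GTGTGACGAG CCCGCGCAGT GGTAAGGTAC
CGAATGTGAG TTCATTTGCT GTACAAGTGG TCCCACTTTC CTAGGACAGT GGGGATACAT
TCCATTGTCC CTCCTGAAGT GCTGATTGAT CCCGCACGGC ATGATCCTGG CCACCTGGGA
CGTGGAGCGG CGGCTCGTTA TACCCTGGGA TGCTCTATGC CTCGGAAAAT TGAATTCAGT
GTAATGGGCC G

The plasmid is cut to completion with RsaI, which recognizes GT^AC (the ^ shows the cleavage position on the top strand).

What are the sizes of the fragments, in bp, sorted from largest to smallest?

227, 24 bp

RsaI sites (GTAC) start at positions 57, 81.
RsaI cuts after base 2 of each site, so after positions 58, 82.
Circular molecule, 2 cuts → 2 fragments:
  59–82 → 24 bp
  83–251 then 1–58 → 169 + 58 = 227 bp
Sorted largest to smallest: 227, 24 bp.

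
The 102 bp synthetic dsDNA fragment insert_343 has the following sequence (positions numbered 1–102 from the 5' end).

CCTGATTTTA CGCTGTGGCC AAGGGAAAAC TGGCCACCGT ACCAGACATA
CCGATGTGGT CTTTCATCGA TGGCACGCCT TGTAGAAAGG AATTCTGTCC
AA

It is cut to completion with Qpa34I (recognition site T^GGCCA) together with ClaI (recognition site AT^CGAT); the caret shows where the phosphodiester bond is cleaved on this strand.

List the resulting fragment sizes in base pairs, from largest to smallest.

Qpa34I sites (TGGCCA) start at positions 16, 31.
Qpa34I cuts after the first base of each site, so after positions 16, 31.
The ClaI site (ATCGAT) starts at position 66.
ClaI cuts after base 2 of each site, so after position 67.
Combined cut positions: 16, 31, 67.
Linear molecule, 3 cuts → 4 fragments:
  1–16 → 16 bp
  17–31 → 15 bp
  32–67 → 36 bp
  68–102 → 35 bp
Sorted largest to smallest: 36, 35, 16, 15 bp.

36, 35, 16, 15 bp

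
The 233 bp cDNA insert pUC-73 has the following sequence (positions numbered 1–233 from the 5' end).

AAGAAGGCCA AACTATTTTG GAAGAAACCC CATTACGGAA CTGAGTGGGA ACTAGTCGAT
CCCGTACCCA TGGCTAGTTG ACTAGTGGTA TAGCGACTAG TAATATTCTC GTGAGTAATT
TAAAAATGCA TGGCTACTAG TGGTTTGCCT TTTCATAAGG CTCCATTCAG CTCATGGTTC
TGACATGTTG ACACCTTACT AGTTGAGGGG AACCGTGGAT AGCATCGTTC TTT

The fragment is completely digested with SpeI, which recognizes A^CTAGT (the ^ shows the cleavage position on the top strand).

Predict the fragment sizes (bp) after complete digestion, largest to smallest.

SpeI sites (ACTAGT) start at positions 51, 81, 96, 136, 198.
SpeI cuts after the first base of each site, so after positions 51, 81, 96, 136, 198.
Linear molecule, 5 cuts → 6 fragments:
  1–51 → 51 bp
  52–81 → 30 bp
  82–96 → 15 bp
  97–136 → 40 bp
  137–198 → 62 bp
  199–233 → 35 bp
Sorted largest to smallest: 62, 51, 40, 35, 30, 15 bp.

62, 51, 40, 35, 30, 15 bp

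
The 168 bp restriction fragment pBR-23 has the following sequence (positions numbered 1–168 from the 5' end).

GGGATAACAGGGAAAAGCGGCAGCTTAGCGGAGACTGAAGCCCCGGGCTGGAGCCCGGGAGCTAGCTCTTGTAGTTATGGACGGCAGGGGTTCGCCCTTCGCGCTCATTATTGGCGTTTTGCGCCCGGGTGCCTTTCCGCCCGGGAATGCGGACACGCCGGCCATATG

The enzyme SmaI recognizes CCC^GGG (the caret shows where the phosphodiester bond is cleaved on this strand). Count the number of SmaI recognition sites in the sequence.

4

CCCGGG occurs starting at positions 42, 54, 124, 140.
SmaI cuts at 4 sites.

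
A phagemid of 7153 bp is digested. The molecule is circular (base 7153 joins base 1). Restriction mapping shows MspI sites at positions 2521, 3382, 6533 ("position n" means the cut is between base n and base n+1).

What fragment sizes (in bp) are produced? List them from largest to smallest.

3151, 3141, 861 bp

Circular molecule, 3 cuts → 3 fragments:
  3382 − 2521 = 861 bp
  6533 − 3382 = 3151 bp
  wrap: 7153 − 6533 + 2521 = 3141 bp
Sorted largest to smallest: 3151, 3141, 861 bp.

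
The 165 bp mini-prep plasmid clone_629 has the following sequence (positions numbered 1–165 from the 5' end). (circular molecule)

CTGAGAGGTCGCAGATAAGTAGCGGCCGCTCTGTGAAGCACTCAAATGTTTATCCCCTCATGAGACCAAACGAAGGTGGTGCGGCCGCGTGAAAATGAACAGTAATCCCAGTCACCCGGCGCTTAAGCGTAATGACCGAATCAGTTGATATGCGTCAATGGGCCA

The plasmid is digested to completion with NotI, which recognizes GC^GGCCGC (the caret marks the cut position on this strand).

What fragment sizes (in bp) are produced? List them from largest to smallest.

NotI sites (GCGGCCGC) start at positions 22, 81.
NotI cuts after base 2 of each site, so after positions 23, 82.
Circular molecule, 2 cuts → 2 fragments:
  24–82 → 59 bp
  83–165 then 1–23 → 83 + 23 = 106 bp
Sorted largest to smallest: 106, 59 bp.

106, 59 bp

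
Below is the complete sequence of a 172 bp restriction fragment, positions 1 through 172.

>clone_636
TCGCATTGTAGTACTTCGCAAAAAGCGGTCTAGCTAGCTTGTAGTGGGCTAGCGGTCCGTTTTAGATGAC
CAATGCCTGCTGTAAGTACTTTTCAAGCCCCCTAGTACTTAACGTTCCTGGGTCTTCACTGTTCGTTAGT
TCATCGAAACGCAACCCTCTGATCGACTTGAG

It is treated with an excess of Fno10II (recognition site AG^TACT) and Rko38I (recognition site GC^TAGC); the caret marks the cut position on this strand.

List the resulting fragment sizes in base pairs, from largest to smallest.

Fno10II sites (AGTACT) start at positions 10, 85, 104.
Fno10II cuts after base 2 of each site, so after positions 11, 86, 105.
Rko38I sites (GCTAGC) start at positions 33, 48.
Rko38I cuts after base 2 of each site, so after positions 34, 49.
Combined cut positions: 11, 34, 49, 86, 105.
Linear molecule, 5 cuts → 6 fragments:
  1–11 → 11 bp
  12–34 → 23 bp
  35–49 → 15 bp
  50–86 → 37 bp
  87–105 → 19 bp
  106–172 → 67 bp
Sorted largest to smallest: 67, 37, 23, 19, 15, 11 bp.

67, 37, 23, 19, 15, 11 bp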